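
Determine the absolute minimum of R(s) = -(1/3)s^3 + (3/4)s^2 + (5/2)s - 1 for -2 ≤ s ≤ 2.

The derivative is -s^2 + (3/2)s + 5/2, whose only zero in [-2, 2] is s = -1.
Compare values at every candidate in [-2, 2]: R(-2) = -1/3,  R(-1) = -29/12,  R(2) = 13/3.
Hence the absolute minimum is -29/12 at s = -1.

-29/12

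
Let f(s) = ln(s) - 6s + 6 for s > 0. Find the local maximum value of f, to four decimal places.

3.2082

f'(s) = 1/s − 6 = 0 gives s = 1/6.
f''(s) = -1/s², which is negative for s > 0, so this is a local maximum.
f(1/6) = 1·ln(1/6) - 1 + 6 ≈ 3.2082.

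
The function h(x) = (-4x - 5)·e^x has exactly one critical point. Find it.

Differentiating with the product rule gives h'(x) = (-4x - 9)·e^x. Since e^x > 0, the only critical point is x = -9/4.
h''(-9/4) has the same sign as -4 < 0, so this is a local maximum.
h(-9/4) = (4)·e^(-9/4) ≈ 0.4216.

-9/4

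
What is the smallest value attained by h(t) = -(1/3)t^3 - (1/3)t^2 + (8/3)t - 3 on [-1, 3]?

-7

Differentiating, h'(t) = -t^2 - (2/3)t + 8/3; whose only zero in [-1, 3] is t = 4/3.
Compare values at every candidate in [-1, 3]: h(-1) = -17/3; h(4/3) = -67/81; h(3) = -7.
Hence the absolute minimum is -7 at t = 3.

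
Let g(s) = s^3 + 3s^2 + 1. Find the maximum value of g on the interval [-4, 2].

21

g'(s) = 3s^2 + 6s, which vanishes at s = -2 and s = 0.
Candidates: g(-4) = -15, g(-2) = 5, g(0) = 1, g(2) = 21.
So the maximum is g(2) = 21.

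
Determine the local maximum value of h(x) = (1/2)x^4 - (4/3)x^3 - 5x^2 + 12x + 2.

49/6

h'(x) = 2x^3 - 4x^2 - 10x + 12 = 0 at x = -2, 1, 3.
Since h''(x) = 6x^2 - 8x - 10, we get h''(-2) = 30 > 0 ⇒ local minimum; h''(1) = -12 < 0 ⇒ local maximum; h''(3) = 20 > 0 ⇒ local minimum.
The local maximum is h(1) = 49/6.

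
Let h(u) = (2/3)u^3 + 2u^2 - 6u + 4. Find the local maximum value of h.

Critical points: h'(u) = 2u^2 + 4u - 6 vanishes at u = -3, 1.
h''(u) = 4u + 4. h''(-3) = -8 < 0 ⇒ local maximum; h''(1) = 8 > 0 ⇒ local minimum.
Thus h has its local maximum at u = -3, with value 22.

22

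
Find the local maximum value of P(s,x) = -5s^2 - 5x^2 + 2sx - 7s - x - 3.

-1/4

∂P/∂s = -10s + 2x - 7 = 0 and ∂P/∂x = 2s - 10x - 1 = 0, so (s, x) = (-3/4, -1/4).
The Hessian has P_{ss} = -10, P_{xx} = -10, P_{sx} = 2, giving D = 96 > 0 with P_{ss} < 0, so the point is a local maximum.
P(-3/4, -1/4) = -1/4.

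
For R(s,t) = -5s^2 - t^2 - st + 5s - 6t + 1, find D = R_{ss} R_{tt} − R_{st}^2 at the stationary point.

∂R/∂s = -10s - t + 5 = 0 and ∂R/∂t = -s - 2t - 6 = 0, so (s, t) = (16/19, -65/19).
The Hessian has R_{ss} = -10, R_{tt} = -2, R_{st} = -1, giving D = 19 > 0 with R_{ss} < 0, so the point is a local maximum.
D = (-10)·(-2) − (-1)^2 = 19.

19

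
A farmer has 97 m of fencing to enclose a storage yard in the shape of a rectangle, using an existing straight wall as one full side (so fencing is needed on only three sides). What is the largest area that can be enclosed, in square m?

9409/8

Let the sides perpendicular to the wall have length x and the parallel side y, so 2x + y = 97 and the area is A = xy = x(97 − 2x).
A'(x) = 97 − 4x = 0 gives x = 97/4, and A''(x) = −4 < 0 confirms a maximum.
Then y = 97 − 2·97/4 = 97/2 and A = 9409/8.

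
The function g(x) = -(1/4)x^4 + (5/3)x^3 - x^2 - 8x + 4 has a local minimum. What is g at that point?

-20/3

g'(x) = -x^3 + 5x^2 - 2x - 8 = 0 at x = -1, 2, 4.
Second-derivative test with g''(x) = -3x^2 + 10x - 2: g''(-1) = -15 < 0 ⇒ local maximum; g''(2) = 6 > 0 ⇒ local minimum; g''(4) = -10 < 0 ⇒ local maximum.
The local minimum is g(2) = -20/3.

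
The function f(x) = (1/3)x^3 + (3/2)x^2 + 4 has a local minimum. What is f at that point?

Critical points: f'(x) = x^2 + 3x vanishes at x = -3, 0.
Since f''(x) = 2x + 3, we get f''(-3) = -3 < 0 ⇒ local maximum; f''(0) = 3 > 0 ⇒ local minimum.
The local minimum is f(0) = 4.

4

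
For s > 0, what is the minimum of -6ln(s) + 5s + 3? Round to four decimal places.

7.9061

h'(s) = -6/s + 5 = 0 gives s = 6/5.
h''(s) = 6/s², which is positive for s > 0, so this is a local minimum.
h(6/5) = -6·ln(6/5) + 6 + 3 ≈ 7.9061.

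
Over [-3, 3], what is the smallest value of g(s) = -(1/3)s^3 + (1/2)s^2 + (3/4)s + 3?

3/4

g'(s) = -s^2 + s + 3/4, which vanishes at s = -1/2 and s = 3/2.
Evaluating at the critical points and endpoints: g(-3) = 57/4,  g(-1/2) = 67/24,  g(3/2) = 33/8,  g(3) = 3/4.
Hence the absolute minimum is 3/4 at s = 3.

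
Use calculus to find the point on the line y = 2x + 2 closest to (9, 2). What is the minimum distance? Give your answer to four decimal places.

Minimize D(x)^2 = (x - 9)^2 + (2x)^2.
d/dx[D^2] = 2(x - 9) + 2·2·(2x) = 0 ⇒ x = 9/5.
Then y = 28/5 and the distance is √(324/5) ≈ 8.0498.

8.0498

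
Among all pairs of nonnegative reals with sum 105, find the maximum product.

With x + y = 105, the product is P(x) = x(105 − x).
P'(x) = 105 − 2x = 0 gives x = 105/2; P'' = −2 < 0, so this is the maximum.
P = 105/2·105/2 = 11025/4.

11025/4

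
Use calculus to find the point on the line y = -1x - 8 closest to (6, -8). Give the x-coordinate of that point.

Minimize D(x)^2 = (x - 6)^2 + (-x)^2.
d/dx[D^2] = 2(x - 6) + 2·(-1)·(-x) = 0 ⇒ x = 3.
Then y = -11 and the distance is √(18) ≈ 4.2426.

3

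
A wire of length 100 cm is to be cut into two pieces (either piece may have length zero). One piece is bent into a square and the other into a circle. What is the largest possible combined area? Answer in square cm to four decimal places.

Let x be the length used for the square. Square side x/4; circle radius (100−x)/(2π).
A(x) = (x/4)² + π·((100−x)/(2π))² = x²/16 + (100−x)²/(4π) for 0 ≤ x ≤ 100. A'(x) = x/8 − (100−x)/(2π) = 0 gives x = 4·100/(π+4) ≈ 56.0099.
A'' > 0, so the interior critical point is a minimum; the maximum is at an endpoint. A(0) = 795.7747 and A(100) = 625.0000, so the largest area is 795.7747.

795.7747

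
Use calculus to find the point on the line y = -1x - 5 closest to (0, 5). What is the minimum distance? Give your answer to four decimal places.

7.0711

Minimize D(x)^2 = (x + 0)^2 + (-x - 10)^2.
d/dx[D^2] = 2(x + 0) + 2·(-1)·(-x - 10) = 0 ⇒ x = -5.
Then y = 0 and the distance is √(50) ≈ 7.0711.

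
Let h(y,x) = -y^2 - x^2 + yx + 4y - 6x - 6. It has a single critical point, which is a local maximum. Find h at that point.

∂h/∂y = -2y + x + 4 = 0 and ∂h/∂x = y - 2x - 6 = 0, so (y, x) = (2/3, -8/3).
The Hessian has h_{yy} = -2, h_{xx} = -2, h_{yx} = 1, giving D = 3 > 0 with h_{yy} < 0, so the point is a local maximum.
h(2/3, -8/3) = 10/3.

10/3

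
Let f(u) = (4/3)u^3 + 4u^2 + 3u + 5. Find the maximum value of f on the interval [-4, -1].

Differentiating, f'(u) = 4u^2 + 8u + 3; whose only zero in [-4, -1] is u = -3/2.
Evaluating at the critical points and endpoints: f(-4) = -85/3, f(-3/2) = 5, f(-1) = 14/3.
So the maximum is f(-3/2) = 5.

5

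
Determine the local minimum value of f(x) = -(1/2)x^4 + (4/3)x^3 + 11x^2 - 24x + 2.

Critical points: f'(x) = -2x^3 + 4x^2 + 22x - 24 vanishes at x = -3, 1, 4.
Second-derivative test with f''(x) = -6x^2 + 8x + 22: f''(-3) = -56 < 0 ⇒ local maximum; f''(1) = 24 > 0 ⇒ local minimum; f''(4) = -42 < 0 ⇒ local maximum.
Thus f has its local minimum at x = 1, with value -61/6.

-61/6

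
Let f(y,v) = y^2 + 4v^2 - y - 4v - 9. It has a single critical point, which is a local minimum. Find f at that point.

-41/4

∂f/∂y = 2y - 1 = 0 and ∂f/∂v = 8v - 4 = 0, so (y, v) = (1/2, 1/2).
The Hessian has f_{yy} = 2, f_{vv} = 8, f_{yv} = 0, giving D = 16 > 0 with f_{yy} > 0, so the point is a local minimum.
f(1/2, 1/2) = -41/4.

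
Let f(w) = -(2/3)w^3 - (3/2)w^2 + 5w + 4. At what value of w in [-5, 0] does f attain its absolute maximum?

f'(w) = -2w^2 - 3w + 5, whose only zero in [-5, 0] is w = -5/2.
Evaluating at the critical points and endpoints: f(-5) = 149/6; f(-5/2) = -179/24; f(0) = 4.
Hence the absolute maximum is 149/6 at w = -5.

-5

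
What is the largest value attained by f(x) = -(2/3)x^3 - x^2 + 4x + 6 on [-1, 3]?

Differentiating, f'(x) = -2x^2 - 2x + 4; whose only zero in [-1, 3] is x = 1.
Compare values at every candidate in [-1, 3]: f(-1) = 5/3, f(1) = 25/3, f(3) = -9.
Hence the absolute maximum is 25/3 at x = 1.

25/3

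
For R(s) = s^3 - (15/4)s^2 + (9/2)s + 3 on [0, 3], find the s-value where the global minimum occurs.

0

The derivative is 3s^2 - (15/2)s + 9/2, which vanishes at s = 1 and s = 3/2.
Evaluating at the critical points and endpoints: R(0) = 3,  R(1) = 19/4,  R(3/2) = 75/16,  R(3) = 39/4.
Hence the absolute minimum is 3 at s = 0.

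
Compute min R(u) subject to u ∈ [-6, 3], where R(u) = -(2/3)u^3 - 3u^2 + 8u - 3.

-121/3

The derivative is -2u^2 - 6u + 8, which vanishes at u = -4 and u = 1.
Evaluating at the critical points and endpoints: R(-6) = -15,  R(-4) = -121/3,  R(1) = 4/3,  R(3) = -24.
So the minimum is R(-4) = -121/3.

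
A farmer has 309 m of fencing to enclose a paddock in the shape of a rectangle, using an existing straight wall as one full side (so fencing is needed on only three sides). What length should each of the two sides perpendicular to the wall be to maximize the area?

309/4

Let the sides perpendicular to the wall have length x and the parallel side y, so 2x + y = 309 and the area is A = xy = x(309 − 2x).
A'(x) = 309 − 4x = 0 gives x = 309/4, and A''(x) = −4 < 0 confirms a maximum.
Then y = 309 − 2·309/4 = 309/2 and A = 95481/8.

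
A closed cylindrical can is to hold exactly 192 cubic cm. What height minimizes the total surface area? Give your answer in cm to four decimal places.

With radius r and height h, πr²h = 192 so h = 192/(πr²), and S(r) = 2πr² + 2πrh = 2πr² + 2·192/r.
S'(r) = 4πr − 2·192/r² = 0 ⇒ r³ = 192/(2π), so r ≈ 3.1264 and h = 2r ≈ 6.2527.
S''(r) = 4π + 4·192/r³ > 0, so this is the minimum; S ≈ 184.2392.

6.2527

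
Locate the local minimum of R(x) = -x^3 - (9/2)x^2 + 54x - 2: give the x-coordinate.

-6

R'(x) = -3x^2 - 9x + 54. Setting R'(x) = 0 gives x ∈ {-6, 3}.
R''(x) = -6x - 9. R''(-6) = 27 > 0 ⇒ local minimum; R''(3) = -27 < 0 ⇒ local maximum.
Thus R has its local minimum at x = -6, with value -272.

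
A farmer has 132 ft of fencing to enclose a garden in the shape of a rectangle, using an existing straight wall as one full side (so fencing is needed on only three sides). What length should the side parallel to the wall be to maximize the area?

66

Let the sides perpendicular to the wall have length x and the parallel side y, so 2x + y = 132 and the area is A = xy = x(132 − 2x).
A'(x) = 132 − 4x = 0 gives x = 33, and A''(x) = −4 < 0 confirms a maximum.
Then y = 132 − 2·33 = 66 and A = 2178.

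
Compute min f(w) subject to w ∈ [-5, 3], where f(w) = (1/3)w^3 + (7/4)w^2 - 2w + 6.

263/48

f'(w) = w^2 + (7/2)w - 2, which vanishes at w = -4 and w = 1/2.
Candidates: f(-5) = 217/12, f(-4) = 62/3, f(1/2) = 263/48, f(3) = 99/4.
Hence the absolute minimum is 263/48 at w = 1/2.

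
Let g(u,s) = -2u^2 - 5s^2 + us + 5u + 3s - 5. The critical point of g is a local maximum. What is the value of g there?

∂g/∂u = -4u + s + 5 = 0 and ∂g/∂s = u - 10s + 3 = 0, so (u, s) = (53/39, 17/39).
The Hessian has g_{uu} = -4, g_{ss} = -10, g_{us} = 1, giving D = 39 > 0 with g_{uu} < 0, so the point is a local maximum.
g(53/39, 17/39) = -37/39.

-37/39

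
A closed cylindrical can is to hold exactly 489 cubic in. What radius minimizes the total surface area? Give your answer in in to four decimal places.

With radius r and height h, πr²h = 489 so h = 489/(πr²), and S(r) = 2πr² + 2πrh = 2πr² + 2·489/r.
S'(r) = 4πr − 2·489/r² = 0 ⇒ r³ = 489/(2π), so r ≈ 4.2695 and h = 2r ≈ 8.5390.
S''(r) = 4π + 4·489/r³ > 0, so this is the minimum; S ≈ 343.6005.

4.2695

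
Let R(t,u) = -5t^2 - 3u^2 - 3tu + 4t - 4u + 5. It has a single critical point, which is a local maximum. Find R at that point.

∂R/∂t = -10t - 3u + 4 = 0 and ∂R/∂u = -3t - 6u - 4 = 0, so (t, u) = (12/17, -52/51).
The Hessian has R_{tt} = -10, R_{uu} = -6, R_{tu} = -3, giving D = 51 > 0 with R_{tt} < 0, so the point is a local maximum.
R(12/17, -52/51) = 431/51.

431/51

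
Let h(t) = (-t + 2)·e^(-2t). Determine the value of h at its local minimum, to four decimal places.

-0.0034

h'(t) = (-1)·e^(-2t) + (-t + 2)·(-2)·e^(-2t) = (2t - 5)·e^(-2t). Since e^(-2t) > 0, the only critical point is t = 5/2.
h''(5/2) has the same sign as 2 > 0, so this is a local minimum.
h(5/2) = (-1/2)·e^(-5) ≈ -0.0034.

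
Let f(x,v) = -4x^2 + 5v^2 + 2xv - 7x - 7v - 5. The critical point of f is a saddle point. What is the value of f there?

-67/12

∂f/∂x = -8x + 2v - 7 = 0 and ∂f/∂v = 2x + 10v - 7 = 0, so (x, v) = (-2/3, 5/6).
The Hessian has f_{xx} = -8, f_{vv} = 10, f_{xv} = 2, giving D = -84 < 0, so the point is a saddle point.
f(-2/3, 5/6) = -67/12.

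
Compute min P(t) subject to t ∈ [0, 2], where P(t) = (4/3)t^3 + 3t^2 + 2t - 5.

P'(t) = 4t^2 + 6t + 2, which has no zeros in [0, 2].
Evaluating at the critical points and endpoints: P(0) = -5, P(2) = 65/3.
Hence the absolute minimum is -5 at t = 0.

-5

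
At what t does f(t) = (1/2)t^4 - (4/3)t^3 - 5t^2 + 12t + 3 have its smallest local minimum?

-2

f'(t) = 2t^3 - 4t^2 - 10t + 12. Setting f'(t) = 0 gives t ∈ {-2, 1, 3}.
f''(t) = 6t^2 - 8t - 10. f''(-2) = 30 > 0 ⇒ local minimum; f''(1) = -12 < 0 ⇒ local maximum; f''(3) = 20 > 0 ⇒ local minimum.
Thus f has its smallest local minimum at t = -2, with value -67/3.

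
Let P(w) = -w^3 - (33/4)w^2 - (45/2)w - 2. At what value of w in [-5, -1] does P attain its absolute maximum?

-5

P'(w) = -3w^2 - (33/2)w - 45/2, which vanishes at w = -3 and w = -5/2.
Candidates: P(-5) = 117/4; P(-3) = 73/4; P(-5/2) = 293/16; P(-1) = 53/4.
So the maximum is P(-5) = 117/4.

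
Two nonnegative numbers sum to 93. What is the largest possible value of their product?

8649/4

With x + y = 93, the product is P(x) = x(93 − x).
P'(x) = 93 − 2x = 0 gives x = 93/2; P'' = −2 < 0, so this is the maximum.
P = 93/2·93/2 = 8649/4.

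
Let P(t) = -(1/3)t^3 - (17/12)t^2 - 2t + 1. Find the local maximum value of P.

P'(t) = -t^2 - (17/6)t - 2 = 0 at t = -3/2, -4/3.
P''(t) = -2t - 17/6. P''(-3/2) = 1/6 > 0 ⇒ local minimum; P''(-4/3) = -1/6 < 0 ⇒ local maximum.
The local maximum is P(-4/3) = 157/81.

157/81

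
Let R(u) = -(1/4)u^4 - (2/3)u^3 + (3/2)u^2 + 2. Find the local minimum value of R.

R'(u) = -u^3 - 2u^2 + 3u. Setting R'(u) = 0 gives u ∈ {-3, 0, 1}.
R''(u) = -3u^2 - 4u + 3. R''(-3) = -12 < 0 ⇒ local maximum; R''(0) = 3 > 0 ⇒ local minimum; R''(1) = -4 < 0 ⇒ local maximum.
The local minimum is R(0) = 2.

2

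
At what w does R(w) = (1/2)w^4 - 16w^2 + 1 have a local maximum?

Critical points: R'(w) = 2w^3 - 32w vanishes at w = -4, 0, 4.
R''(w) = 6w^2 - 32. R''(-4) = 64 > 0 ⇒ local minimum; R''(0) = -32 < 0 ⇒ local maximum; R''(4) = 64 > 0 ⇒ local minimum.
Thus R has its local maximum at w = 0, with value 1.

0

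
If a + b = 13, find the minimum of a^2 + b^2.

169/2

With a + b = 13, a^2 + b^2 = a^2 + (13 − a)^2.
The derivative 2a − 2(13 − a) = 4a − 26 vanishes at a = 13/2; second derivative 4 > 0, a minimum.
The minimum is 2·(13/2)^2 = 169/2.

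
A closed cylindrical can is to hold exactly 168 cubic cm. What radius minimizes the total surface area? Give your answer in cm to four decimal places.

2.9903

With radius r and height h, πr²h = 168 so h = 168/(πr²), and S(r) = 2πr² + 2πrh = 2πr² + 2·168/r.
S'(r) = 4πr − 2·168/r² = 0 ⇒ r³ = 168/(2π), so r ≈ 2.9903 and h = 2r ≈ 5.9805.
S''(r) = 4π + 4·168/r³ > 0, so this is the minimum; S ≈ 168.5469.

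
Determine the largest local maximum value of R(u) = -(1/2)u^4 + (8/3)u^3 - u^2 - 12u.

47/6

R'(u) = -2u^3 + 8u^2 - 2u - 12 = 0 at u = -1, 2, 3.
Since R''(u) = -6u^2 + 16u - 2, we get R''(-1) = -24 < 0 ⇒ local maximum; R''(2) = 6 > 0 ⇒ local minimum; R''(3) = -8 < 0 ⇒ local maximum.
Thus R has its largest local maximum at u = -1, with value 47/6.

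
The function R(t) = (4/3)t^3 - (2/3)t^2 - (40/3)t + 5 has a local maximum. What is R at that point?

1555/81

Critical points: R'(t) = 4t^2 - (4/3)t - 40/3 vanishes at t = -5/3, 2.
Second-derivative test with R''(t) = 8t - 4/3: R''(-5/3) = -44/3 < 0 ⇒ local maximum; R''(2) = 44/3 > 0 ⇒ local minimum.
The local maximum is R(-5/3) = 1555/81.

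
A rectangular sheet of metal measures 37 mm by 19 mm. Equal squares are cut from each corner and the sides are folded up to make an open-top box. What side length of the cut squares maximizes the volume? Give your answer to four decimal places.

3.9922

With cut size x, the volume is V(x) = x(37 − 2x)(19 − 2x) for 0 < x < 9.5.
V'(x) = 12x^2 − 224x + 703. Setting V'(x) = 0 gives x ≈ 3.9922 (the root in (0, 9.5)).
V''(x) = 24x − 224 is negative there, so this is the maximum; V ≈ 1276.0039.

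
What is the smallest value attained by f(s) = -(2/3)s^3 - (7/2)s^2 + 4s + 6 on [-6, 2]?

Differentiating, f'(s) = -2s^2 - 7s + 4; which vanishes at s = -4 and s = 1/2.
Evaluating at the critical points and endpoints: f(-6) = 0; f(-4) = -70/3; f(1/2) = 169/24; f(2) = -16/3.
The minimum over the interval is -70/3, attained at s = -4.

-70/3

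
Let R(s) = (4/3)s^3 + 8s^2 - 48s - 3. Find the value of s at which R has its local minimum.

Critical points: R'(s) = 4s^2 + 16s - 48 vanishes at s = -6, 2.
Second-derivative test with R''(s) = 8s + 16: R''(-6) = -32 < 0 ⇒ local maximum; R''(2) = 32 > 0 ⇒ local minimum.
The local minimum is R(2) = -169/3.

2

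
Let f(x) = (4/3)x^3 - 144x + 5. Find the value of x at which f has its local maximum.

-6

f'(x) = 4x^2 - 144 = 0 at x = -6, 6.
Since f''(x) = 8x, we get f''(-6) = -48 < 0 ⇒ local maximum; f''(6) = 48 > 0 ⇒ local minimum.
The local maximum is f(-6) = 581.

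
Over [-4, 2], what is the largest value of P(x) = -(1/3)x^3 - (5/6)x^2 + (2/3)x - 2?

10/3

The derivative is -x^2 - (5/3)x + 2/3, which vanishes at x = -2 and x = 1/3.
Compare values at every candidate in [-4, 2]: P(-4) = 10/3; P(-2) = -4; P(1/3) = -305/162; P(2) = -20/3.
The maximum over the interval is 10/3, attained at x = -4.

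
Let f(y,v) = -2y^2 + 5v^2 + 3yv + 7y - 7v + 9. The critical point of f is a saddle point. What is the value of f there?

∂f/∂y = -4y + 3v + 7 = 0 and ∂f/∂v = 3y + 10v - 7 = 0, so (y, v) = (13/7, 1/7).
The Hessian has f_{yy} = -4, f_{vv} = 10, f_{yv} = 3, giving D = -49 < 0, so the point is a saddle point.
f(13/7, 1/7) = 15.

15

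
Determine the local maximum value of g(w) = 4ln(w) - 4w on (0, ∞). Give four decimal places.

g'(w) = 4/w − 4 = 0 gives w = 1.
g''(w) = -4/w², which is negative for w > 0, so this is a local maximum.
g(1) = 4·ln(1) - 4 ≈ -4.0000.

-4.0000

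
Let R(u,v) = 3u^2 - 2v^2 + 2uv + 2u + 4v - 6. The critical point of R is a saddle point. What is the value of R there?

∂R/∂u = 6u + 2v + 2 = 0 and ∂R/∂v = 2u - 4v + 4 = 0, so (u, v) = (-4/7, 5/7).
The Hessian has R_{uu} = 6, R_{vv} = -4, R_{uv} = 2, giving D = -28 < 0, so the point is a saddle point.
R(-4/7, 5/7) = -36/7.

-36/7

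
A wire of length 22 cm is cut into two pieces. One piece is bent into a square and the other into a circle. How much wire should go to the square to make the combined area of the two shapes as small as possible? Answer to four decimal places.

12.3222

Let x be the length used for the square. Square side x/4; circle radius (22−x)/(2π).
A(x) = (x/4)² + π·((22−x)/(2π))² = x²/16 + (22−x)²/(4π) for 0 ≤ x ≤ 22. A'(x) = x/8 − (22−x)/(2π) = 0 gives x = 4·22/(π+4) ≈ 12.3222.
A'' = 1/8 + 1/(2π) > 0, so this gives the minimum combined area; x ≈ 12.3222 cm to the square.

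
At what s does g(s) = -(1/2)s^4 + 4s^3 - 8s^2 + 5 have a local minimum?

2

g'(s) = -2s^3 + 12s^2 - 16s. Setting g'(s) = 0 gives s ∈ {0, 2, 4}.
g''(s) = -6s^2 + 24s - 16. g''(0) = -16 < 0 ⇒ local maximum; g''(2) = 8 > 0 ⇒ local minimum; g''(4) = -16 < 0 ⇒ local maximum.
So the local minimum value is g(2) = -3.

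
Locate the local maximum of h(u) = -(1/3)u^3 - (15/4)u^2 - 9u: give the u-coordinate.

h'(u) = -u^2 - (15/2)u - 9. Setting h'(u) = 0 gives u ∈ {-6, -3/2}.
Since h''(u) = -2u - 15/2, we get h''(-6) = 9/2 > 0 ⇒ local minimum; h''(-3/2) = -9/2 < 0 ⇒ local maximum.
Thus h has its local maximum at u = -3/2, with value 99/16.

-3/2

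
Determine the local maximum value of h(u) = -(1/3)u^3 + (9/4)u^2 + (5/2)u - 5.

Critical points: h'(u) = -u^2 + (9/2)u + 5/2 vanishes at u = -1/2, 5.
Second-derivative test with h''(u) = -2u + 9/2: h''(-1/2) = 11/2 > 0 ⇒ local minimum; h''(5) = -11/2 < 0 ⇒ local maximum.
Thus h has its local maximum at u = 5, with value 265/12.

265/12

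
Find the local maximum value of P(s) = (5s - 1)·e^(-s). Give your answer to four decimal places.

1.5060

By the product rule, P'(s) = (-5s + 6)·e^(-s). Since e^(-s) > 0, the only critical point is s = 6/5.
P''(6/5) has the same sign as -5 < 0, so this is a local maximum.
P(6/5) = (5)·e^(-6/5) ≈ 1.5060.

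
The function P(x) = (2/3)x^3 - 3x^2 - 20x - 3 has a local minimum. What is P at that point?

-284/3

P'(x) = 2x^2 - 6x - 20 = 0 at x = -2, 5.
Second-derivative test with P''(x) = 4x - 6: P''(-2) = -14 < 0 ⇒ local maximum; P''(5) = 14 > 0 ⇒ local minimum.
So the local minimum value is P(5) = -284/3.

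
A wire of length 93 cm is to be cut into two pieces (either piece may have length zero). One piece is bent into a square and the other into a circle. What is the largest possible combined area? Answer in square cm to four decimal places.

Let x be the length used for the square. Square side x/4; circle radius (93−x)/(2π).
A(x) = (x/4)² + π·((93−x)/(2π))² = x²/16 + (93−x)²/(4π) for 0 ≤ x ≤ 93. A'(x) = x/8 − (93−x)/(2π) = 0 gives x = 4·93/(π+4) ≈ 52.0892.
A'' > 0, so the interior critical point is a minimum; the maximum is at an endpoint. A(0) = 688.2656 and A(93) = 540.5625, so the largest area is 688.2656.

688.2656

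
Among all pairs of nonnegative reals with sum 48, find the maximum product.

576

With x + y = 48, the product is P(x) = x(48 − x).
P'(x) = 48 − 2x = 0 gives x = 24; P'' = −2 < 0, so this is the maximum.
P = 24·24 = 576.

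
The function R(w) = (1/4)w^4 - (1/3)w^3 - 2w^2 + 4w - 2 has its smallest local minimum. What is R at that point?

R'(w) = w^3 - w^2 - 4w + 4. Setting R'(w) = 0 gives w ∈ {-2, 1, 2}.
R''(w) = 3w^2 - 2w - 4. R''(-2) = 12 > 0 ⇒ local minimum; R''(1) = -3 < 0 ⇒ local maximum; R''(2) = 4 > 0 ⇒ local minimum.
Thus R has its smallest local minimum at w = -2, with value -34/3.

-34/3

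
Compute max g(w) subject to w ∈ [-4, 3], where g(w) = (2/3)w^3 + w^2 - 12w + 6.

g'(w) = 2w^2 + 2w - 12, which vanishes at w = -3 and w = 2.
Compare values at every candidate in [-4, 3]: g(-4) = 82/3, g(-3) = 33, g(2) = -26/3, g(3) = -3.
The maximum over the interval is 33, attained at w = -3.

33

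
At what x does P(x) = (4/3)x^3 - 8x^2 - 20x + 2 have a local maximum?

P'(x) = 4x^2 - 16x - 20. Setting P'(x) = 0 gives x ∈ {-1, 5}.
Since P''(x) = 8x - 16, we get P''(-1) = -24 < 0 ⇒ local maximum; P''(5) = 24 > 0 ⇒ local minimum.
The local maximum is P(-1) = 38/3.

-1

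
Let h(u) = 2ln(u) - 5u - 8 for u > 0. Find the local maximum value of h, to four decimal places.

h'(u) = 2/u − 5 = 0 gives u = 2/5.
h''(u) = -2/u², which is negative for u > 0, so this is a local maximum.
h(2/5) = 2·ln(2/5) - 2 - 8 ≈ -11.8326.

-11.8326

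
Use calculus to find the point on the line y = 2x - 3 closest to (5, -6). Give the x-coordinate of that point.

Minimize D(x)^2 = (x - 5)^2 + (2x + 3)^2.
d/dx[D^2] = 2(x - 5) + 2·2·(2x + 3) = 0 ⇒ x = -1/5.
Then y = -17/5 and the distance is √(169/5) ≈ 5.8138.

-1/5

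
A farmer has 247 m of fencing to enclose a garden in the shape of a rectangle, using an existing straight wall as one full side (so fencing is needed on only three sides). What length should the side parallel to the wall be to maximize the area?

247/2

Let the sides perpendicular to the wall have length x and the parallel side y, so 2x + y = 247 and the area is A = xy = x(247 − 2x).
A'(x) = 247 − 4x = 0 gives x = 247/4, and A''(x) = −4 < 0 confirms a maximum.
Then y = 247 − 2·247/4 = 247/2 and A = 61009/8.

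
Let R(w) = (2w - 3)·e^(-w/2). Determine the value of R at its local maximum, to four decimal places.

Differentiating with the product rule gives R'(w) = (-w + 7/2)·e^(-w/2). Since e^(-w/2) > 0, the only critical point is w = 7/2.
R''(7/2) has the same sign as -1 < 0, so this is a local maximum.
R(7/2) = (4)·e^(-7/4) ≈ 0.6951.

0.6951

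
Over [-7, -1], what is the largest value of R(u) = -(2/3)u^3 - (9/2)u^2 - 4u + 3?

Differentiating, R'(u) = -2u^2 - 9u - 4; whose only zero in [-7, -1] is u = -4.
Evaluating at the critical points and endpoints: R(-7) = 235/6; R(-4) = -31/3; R(-1) = 19/6.
Hence the absolute maximum is 235/6 at u = -7.

235/6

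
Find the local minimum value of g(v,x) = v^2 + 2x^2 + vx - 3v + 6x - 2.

-86/7

∂g/∂v = 2v + x - 3 = 0 and ∂g/∂x = v + 4x + 6 = 0, so (v, x) = (18/7, -15/7).
The Hessian has g_{vv} = 2, g_{xx} = 4, g_{vx} = 1, giving D = 7 > 0 with g_{vv} > 0, so the point is a local minimum.
g(18/7, -15/7) = -86/7.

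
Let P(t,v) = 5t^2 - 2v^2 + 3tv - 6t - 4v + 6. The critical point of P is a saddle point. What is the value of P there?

∂P/∂t = 10t + 3v - 6 = 0 and ∂P/∂v = 3t - 4v - 4 = 0, so (t, v) = (36/49, -22/49).
The Hessian has P_{tt} = 10, P_{vv} = -4, P_{tv} = 3, giving D = -49 < 0, so the point is a saddle point.
P(36/49, -22/49) = 230/49.

230/49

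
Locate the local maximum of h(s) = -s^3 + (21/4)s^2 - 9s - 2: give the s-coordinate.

h'(s) = -3s^2 + (21/2)s - 9 = 0 at s = 3/2, 2.
Since h''(s) = -6s + 21/2, we get h''(3/2) = 3/2 > 0 ⇒ local minimum; h''(2) = -3/2 < 0 ⇒ local maximum.
The local maximum is h(2) = -7.

2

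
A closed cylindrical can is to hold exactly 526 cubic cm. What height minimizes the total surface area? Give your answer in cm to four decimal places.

8.7491

With radius r and height h, πr²h = 526 so h = 526/(πr²), and S(r) = 2πr² + 2πrh = 2πr² + 2·526/r.
S'(r) = 4πr − 2·526/r² = 0 ⇒ r³ = 526/(2π), so r ≈ 4.3746 and h = 2r ≈ 8.7491.
S''(r) = 4π + 4·526/r³ > 0, so this is the minimum; S ≈ 360.7212.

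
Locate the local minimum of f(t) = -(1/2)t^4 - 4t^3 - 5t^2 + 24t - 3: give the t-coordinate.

f'(t) = -2t^3 - 12t^2 - 10t + 24. Setting f'(t) = 0 gives t ∈ {-4, -3, 1}.
f''(t) = -6t^2 - 24t - 10. f''(-4) = -10 < 0 ⇒ local maximum; f''(-3) = 8 > 0 ⇒ local minimum; f''(1) = -40 < 0 ⇒ local maximum.
The local minimum is f(-3) = -105/2.

-3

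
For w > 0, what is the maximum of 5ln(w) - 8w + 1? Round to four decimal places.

-6.3500

h'(w) = 5/w − 8 = 0 gives w = 5/8.
h''(w) = -5/w², which is negative for w > 0, so this is a local maximum.
h(5/8) = 5·ln(5/8) - 5 + 1 ≈ -6.3500.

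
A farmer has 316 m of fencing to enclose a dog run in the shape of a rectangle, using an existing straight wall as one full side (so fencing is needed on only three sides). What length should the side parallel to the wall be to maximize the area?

158

Let the sides perpendicular to the wall have length x and the parallel side y, so 2x + y = 316 and the area is A = xy = x(316 − 2x).
A'(x) = 316 − 4x = 0 gives x = 79, and A''(x) = −4 < 0 confirms a maximum.
Then y = 316 − 2·79 = 158 and A = 12482.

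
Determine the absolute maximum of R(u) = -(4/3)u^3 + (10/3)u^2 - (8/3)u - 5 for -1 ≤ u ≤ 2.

R'(u) = -4u^2 + (20/3)u - 8/3, which vanishes at u = 2/3 and u = 1.
Candidates: R(-1) = 7/3,  R(2/3) = -461/81,  R(1) = -17/3,  R(2) = -23/3.
The maximum over the interval is 7/3, attained at u = -1.

7/3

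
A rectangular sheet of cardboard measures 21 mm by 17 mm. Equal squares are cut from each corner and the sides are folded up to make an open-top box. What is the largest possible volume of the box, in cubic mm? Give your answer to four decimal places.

495.5121

With cut size x, the volume is V(x) = x(21 − 2x)(17 − 2x) for 0 < x < 8.5.
V'(x) = 12x^2 − 152x + 357. Setting V'(x) = 0 gives x ≈ 3.1145 (the root in (0, 8.5)).
V''(x) = 24x − 152 is negative there, so this is the maximum; V ≈ 495.5121.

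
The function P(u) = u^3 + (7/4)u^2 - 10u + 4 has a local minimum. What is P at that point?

P'(u) = 3u^2 + (7/2)u - 10 = 0 at u = -5/2, 4/3.
Since P''(u) = 6u + 7/2, we get P''(-5/2) = -23/2 < 0 ⇒ local maximum; P''(4/3) = 23/2 > 0 ⇒ local minimum.
So the local minimum value is P(4/3) = -104/27.

-104/27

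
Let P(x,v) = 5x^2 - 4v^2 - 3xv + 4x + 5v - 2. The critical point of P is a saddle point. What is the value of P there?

∂P/∂x = 10x - 3v + 4 = 0 and ∂P/∂v = -3x - 8v + 5 = 0, so (x, v) = (-17/89, 62/89).
The Hessian has P_{xx} = 10, P_{vv} = -8, P_{xv} = -3, giving D = -89 < 0, so the point is a saddle point.
P(-17/89, 62/89) = -57/89.

-57/89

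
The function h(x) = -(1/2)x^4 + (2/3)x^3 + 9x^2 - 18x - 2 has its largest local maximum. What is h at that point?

Critical points: h'(x) = -2x^3 + 2x^2 + 18x - 18 vanishes at x = -3, 1, 3.
h''(x) = -6x^2 + 4x + 18. h''(-3) = -48 < 0 ⇒ local maximum; h''(1) = 16 > 0 ⇒ local minimum; h''(3) = -24 < 0 ⇒ local maximum.
Thus h has its largest local maximum at x = -3, with value 149/2.

149/2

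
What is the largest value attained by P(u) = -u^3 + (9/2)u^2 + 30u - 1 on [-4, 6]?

The derivative is -3u^2 + 9u + 30, which vanishes at u = -2 and u = 5.
Compare values at every candidate in [-4, 6]: P(-4) = 15,  P(-2) = -35,  P(5) = 273/2,  P(6) = 125.
So the maximum is P(5) = 273/2.

273/2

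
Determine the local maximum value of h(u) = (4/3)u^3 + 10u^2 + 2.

256/3

h'(u) = 4u^2 + 20u. Setting h'(u) = 0 gives u ∈ {-5, 0}.
Second-derivative test with h''(u) = 8u + 20: h''(-5) = -20 < 0 ⇒ local maximum; h''(0) = 20 > 0 ⇒ local minimum.
So the local maximum value is h(-5) = 256/3.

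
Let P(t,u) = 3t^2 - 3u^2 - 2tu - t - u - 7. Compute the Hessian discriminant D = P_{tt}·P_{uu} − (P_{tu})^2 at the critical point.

-40

∂P/∂t = 6t - 2u - 1 = 0 and ∂P/∂u = -2t - 6u - 1 = 0, so (t, u) = (1/10, -1/5).
The Hessian has P_{tt} = 6, P_{uu} = -6, P_{tu} = -2, giving D = -40 < 0, so the point is a saddle point.
D = (6)·(-6) − (-2)^2 = -40.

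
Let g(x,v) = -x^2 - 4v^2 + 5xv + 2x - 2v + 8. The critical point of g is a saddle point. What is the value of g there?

8

∂g/∂x = -2x + 5v + 2 = 0 and ∂g/∂v = 5x - 8v - 2 = 0, so (x, v) = (-2/3, -2/3).
The Hessian has g_{xx} = -2, g_{vv} = -8, g_{xv} = 5, giving D = -9 < 0, so the point is a saddle point.
g(-2/3, -2/3) = 8.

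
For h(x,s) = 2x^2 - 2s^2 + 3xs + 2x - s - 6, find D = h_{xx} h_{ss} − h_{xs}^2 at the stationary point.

∂h/∂x = 4x + 3s + 2 = 0 and ∂h/∂s = 3x - 4s - 1 = 0, so (x, s) = (-1/5, -2/5).
The Hessian has h_{xx} = 4, h_{ss} = -4, h_{xs} = 3, giving D = -25 < 0, so the point is a saddle point.
D = (4)·(-4) − (3)^2 = -25.

-25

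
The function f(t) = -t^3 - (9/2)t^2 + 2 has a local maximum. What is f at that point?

Critical points: f'(t) = -3t^2 - 9t vanishes at t = -3, 0.
Second-derivative test with f''(t) = -6t - 9: f''(-3) = 9 > 0 ⇒ local minimum; f''(0) = -9 < 0 ⇒ local maximum.
So the local maximum value is f(0) = 2.

2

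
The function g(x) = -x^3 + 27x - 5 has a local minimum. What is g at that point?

g'(x) = -3x^2 + 27. Setting g'(x) = 0 gives x ∈ {-3, 3}.
Since g''(x) = -6x, we get g''(-3) = 18 > 0 ⇒ local minimum; g''(3) = -18 < 0 ⇒ local maximum.
So the local minimum value is g(-3) = -59.

-59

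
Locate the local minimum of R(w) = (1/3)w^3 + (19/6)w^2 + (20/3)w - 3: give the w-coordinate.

Critical points: R'(w) = w^2 + (19/3)w + 20/3 vanishes at w = -5, -4/3.
Second-derivative test with R''(w) = 2w + 19/3: R''(-5) = -11/3 < 0 ⇒ local maximum; R''(-4/3) = 11/3 > 0 ⇒ local minimum.
So the local minimum value is R(-4/3) = -571/81.

-4/3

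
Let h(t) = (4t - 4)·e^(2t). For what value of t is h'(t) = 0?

Differentiating with the product rule gives h'(t) = (8t - 4)·e^(2t). Since e^(2t) > 0, the only critical point is t = 1/2.
h''(1/2) has the same sign as 8 > 0, so this is a local minimum.
h(1/2) = (-2)·e^(1) ≈ -5.4366.

1/2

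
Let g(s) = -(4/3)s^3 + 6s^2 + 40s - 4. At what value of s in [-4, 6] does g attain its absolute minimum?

-2

g'(s) = -4s^2 + 12s + 40, which vanishes at s = -2 and s = 5.
Candidates: g(-4) = 52/3,  g(-2) = -148/3,  g(5) = 538/3,  g(6) = 164.
Hence the absolute minimum is -148/3 at s = -2.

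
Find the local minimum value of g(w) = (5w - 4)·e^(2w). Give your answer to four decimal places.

-4.5553

g'(w) = 5·e^(2w) + (5w - 4)·2·e^(2w) = (10w - 3)·e^(2w). Since e^(2w) > 0, the only critical point is w = 3/10.
g''(3/10) has the same sign as 10 > 0, so this is a local minimum.
g(3/10) = (-5/2)·e^(3/5) ≈ -4.5553.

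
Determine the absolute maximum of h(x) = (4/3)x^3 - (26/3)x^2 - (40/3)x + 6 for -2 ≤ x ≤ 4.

h'(x) = 4x^2 - (52/3)x - 40/3, whose only zero in [-2, 4] is x = -2/3.
Evaluating at the critical points and endpoints: h(-2) = -38/3,  h(-2/3) = 862/81,  h(4) = -302/3.
The maximum over the interval is 862/81, attained at x = -2/3.

862/81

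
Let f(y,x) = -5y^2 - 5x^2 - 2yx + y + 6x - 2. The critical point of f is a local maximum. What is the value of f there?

-19/96

∂f/∂y = -10y - 2x + 1 = 0 and ∂f/∂x = -2y - 10x + 6 = 0, so (y, x) = (-1/48, 29/48).
The Hessian has f_{yy} = -10, f_{xx} = -10, f_{yx} = -2, giving D = 96 > 0 with f_{yy} < 0, so the point is a local maximum.
f(-1/48, 29/48) = -19/96.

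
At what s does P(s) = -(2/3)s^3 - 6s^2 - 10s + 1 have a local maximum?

-1

P'(s) = -2s^2 - 12s - 10 = 0 at s = -5, -1.
P''(s) = -4s - 12. P''(-5) = 8 > 0 ⇒ local minimum; P''(-1) = -8 < 0 ⇒ local maximum.
The local maximum is P(-1) = 17/3.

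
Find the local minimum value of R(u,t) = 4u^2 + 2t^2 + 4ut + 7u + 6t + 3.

∂R/∂u = 8u + 4t + 7 = 0 and ∂R/∂t = 4u + 4t + 6 = 0, so (u, t) = (-1/4, -5/4).
The Hessian has R_{uu} = 8, R_{tt} = 4, R_{ut} = 4, giving D = 16 > 0 with R_{uu} > 0, so the point is a local minimum.
R(-1/4, -5/4) = -13/8.

-13/8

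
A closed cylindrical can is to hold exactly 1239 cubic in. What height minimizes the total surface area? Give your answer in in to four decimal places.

With radius r and height h, πr²h = 1239 so h = 1239/(πr²), and S(r) = 2πr² + 2πrh = 2πr² + 2·1239/r.
S'(r) = 4πr − 2·1239/r² = 0 ⇒ r³ = 1239/(2π), so r ≈ 5.8205 and h = 2r ≈ 11.6411.
S''(r) = 4π + 4·1239/r³ > 0, so this is the minimum; S ≈ 638.5998.

11.6411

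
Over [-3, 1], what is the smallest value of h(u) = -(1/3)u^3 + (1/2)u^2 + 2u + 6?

The derivative is -u^2 + u + 2, whose only zero in [-3, 1] is u = -1.
Candidates: h(-3) = 27/2; h(-1) = 29/6; h(1) = 49/6.
The minimum over the interval is 29/6, attained at u = -1.

29/6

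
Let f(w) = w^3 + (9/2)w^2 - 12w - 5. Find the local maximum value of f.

51

f'(w) = 3w^2 + 9w - 12. Setting f'(w) = 0 gives w ∈ {-4, 1}.
Since f''(w) = 6w + 9, we get f''(-4) = -15 < 0 ⇒ local maximum; f''(1) = 15 > 0 ⇒ local minimum.
So the local maximum value is f(-4) = 51.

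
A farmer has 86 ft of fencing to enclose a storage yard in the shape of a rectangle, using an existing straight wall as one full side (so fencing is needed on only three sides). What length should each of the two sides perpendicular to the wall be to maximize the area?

Let the sides perpendicular to the wall have length x and the parallel side y, so 2x + y = 86 and the area is A = xy = x(86 − 2x).
A'(x) = 86 − 4x = 0 gives x = 43/2, and A''(x) = −4 < 0 confirms a maximum.
Then y = 86 − 2·43/2 = 43 and A = 1849/2.

43/2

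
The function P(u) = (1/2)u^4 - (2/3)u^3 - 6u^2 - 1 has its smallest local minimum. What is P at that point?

P'(u) = 2u^3 - 2u^2 - 12u. Setting P'(u) = 0 gives u ∈ {-2, 0, 3}.
Since P''(u) = 6u^2 - 4u - 12, we get P''(-2) = 20 > 0 ⇒ local minimum; P''(0) = -12 < 0 ⇒ local maximum; P''(3) = 30 > 0 ⇒ local minimum.
So the smallest local minimum value is P(3) = -65/2.

-65/2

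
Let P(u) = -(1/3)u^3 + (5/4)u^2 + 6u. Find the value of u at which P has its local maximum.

4

P'(u) = -u^2 + (5/2)u + 6 = 0 at u = -3/2, 4.
Since P''(u) = -2u + 5/2, we get P''(-3/2) = 11/2 > 0 ⇒ local minimum; P''(4) = -11/2 < 0 ⇒ local maximum.
Thus P has its local maximum at u = 4, with value 68/3.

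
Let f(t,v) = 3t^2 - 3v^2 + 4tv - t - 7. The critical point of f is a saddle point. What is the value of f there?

-367/52

∂f/∂t = 6t + 4v - 1 = 0 and ∂f/∂v = 4t - 6v = 0, so (t, v) = (3/26, 1/13).
The Hessian has f_{tt} = 6, f_{vv} = -6, f_{tv} = 4, giving D = -52 < 0, so the point is a saddle point.
f(3/26, 1/13) = -367/52.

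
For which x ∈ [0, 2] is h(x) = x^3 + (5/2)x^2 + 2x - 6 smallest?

The derivative is 3x^2 + 5x + 2, which has no zeros in [0, 2].
Candidates: h(0) = -6,  h(2) = 16.
The minimum over the interval is -6, attained at x = 0.

0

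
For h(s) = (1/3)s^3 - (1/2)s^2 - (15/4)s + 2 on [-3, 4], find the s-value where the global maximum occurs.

-3/2

h'(s) = s^2 - s - 15/4, which vanishes at s = -3/2 and s = 5/2.
Evaluating at the critical points and endpoints: h(-3) = -1/4,  h(-3/2) = 43/8,  h(5/2) = -127/24,  h(4) = 1/3.
The maximum over the interval is 43/8, attained at s = -3/2.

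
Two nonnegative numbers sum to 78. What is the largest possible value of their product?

1521

With x + y = 78, the product is P(x) = x(78 − x).
P'(x) = 78 − 2x = 0 gives x = 39; P'' = −2 < 0, so this is the maximum.
P = 39·39 = 1521.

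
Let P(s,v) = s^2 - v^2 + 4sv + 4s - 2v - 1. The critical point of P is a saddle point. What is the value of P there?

∂P/∂s = 2s + 4v + 4 = 0 and ∂P/∂v = 4s - 2v - 2 = 0, so (s, v) = (0, -1).
The Hessian has P_{ss} = 2, P_{vv} = -2, P_{sv} = 4, giving D = -20 < 0, so the point is a saddle point.
P(0, -1) = 0.

0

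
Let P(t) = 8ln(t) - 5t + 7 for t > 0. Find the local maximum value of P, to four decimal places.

P'(t) = 8/t − 5 = 0 gives t = 8/5.
P''(t) = -8/t², which is negative for t > 0, so this is a local maximum.
P(8/5) = 8·ln(8/5) - 8 + 7 ≈ 2.7600.

2.7600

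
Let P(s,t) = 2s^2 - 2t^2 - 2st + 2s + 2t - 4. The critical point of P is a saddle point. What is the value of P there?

∂P/∂s = 4s - 2t + 2 = 0 and ∂P/∂t = -2s - 4t + 2 = 0, so (s, t) = (-1/5, 3/5).
The Hessian has P_{ss} = 4, P_{tt} = -4, P_{st} = -2, giving D = -20 < 0, so the point is a saddle point.
P(-1/5, 3/5) = -18/5.

-18/5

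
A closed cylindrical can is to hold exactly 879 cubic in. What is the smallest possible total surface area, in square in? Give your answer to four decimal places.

With radius r and height h, πr²h = 879 so h = 879/(πr²), and S(r) = 2πr² + 2πrh = 2πr² + 2·879/r.
S'(r) = 4πr − 2·879/r² = 0 ⇒ r³ = 879/(2π), so r ≈ 5.1912 and h = 2r ≈ 10.3824.
S''(r) = 4π + 4·879/r³ > 0, so this is the minimum; S ≈ 507.9728.

507.9728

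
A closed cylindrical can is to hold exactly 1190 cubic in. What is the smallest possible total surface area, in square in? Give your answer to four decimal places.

With radius r and height h, πr²h = 1190 so h = 1190/(πr²), and S(r) = 2πr² + 2πrh = 2πr² + 2·1190/r.
S'(r) = 4πr − 2·1190/r² = 0 ⇒ r³ = 1190/(2π), so r ≈ 5.7428 and h = 2r ≈ 11.4856.
S''(r) = 4π + 4·1190/r³ > 0, so this is the minimum; S ≈ 621.6499.

621.6499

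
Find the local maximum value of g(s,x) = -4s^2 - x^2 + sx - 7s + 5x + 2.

∂g/∂s = -8s + x - 7 = 0 and ∂g/∂x = s - 2x + 5 = 0, so (s, x) = (-3/5, 11/5).
The Hessian has g_{ss} = -8, g_{xx} = -2, g_{sx} = 1, giving D = 15 > 0 with g_{ss} < 0, so the point is a local maximum.
g(-3/5, 11/5) = 48/5.

48/5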